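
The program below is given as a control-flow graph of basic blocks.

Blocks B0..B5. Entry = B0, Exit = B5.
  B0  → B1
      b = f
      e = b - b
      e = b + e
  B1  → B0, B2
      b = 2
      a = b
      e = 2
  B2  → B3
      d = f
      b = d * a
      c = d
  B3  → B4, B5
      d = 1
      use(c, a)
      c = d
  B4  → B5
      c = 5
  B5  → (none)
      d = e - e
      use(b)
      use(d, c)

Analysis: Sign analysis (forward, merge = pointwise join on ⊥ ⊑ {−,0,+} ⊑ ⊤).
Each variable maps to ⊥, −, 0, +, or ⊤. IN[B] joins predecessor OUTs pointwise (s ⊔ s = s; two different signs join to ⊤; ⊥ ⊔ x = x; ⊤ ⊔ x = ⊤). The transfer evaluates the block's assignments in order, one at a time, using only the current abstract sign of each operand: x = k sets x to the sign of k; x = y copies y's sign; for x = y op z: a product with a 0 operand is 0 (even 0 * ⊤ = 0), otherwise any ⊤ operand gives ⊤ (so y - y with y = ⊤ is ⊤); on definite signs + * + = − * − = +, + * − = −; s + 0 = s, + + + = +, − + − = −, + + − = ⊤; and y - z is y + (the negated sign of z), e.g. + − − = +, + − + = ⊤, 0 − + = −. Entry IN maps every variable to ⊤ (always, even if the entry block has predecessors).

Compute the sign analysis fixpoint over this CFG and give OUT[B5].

Fixpoint table:
  B0:   IN=(all ⊤)   OUT=(all ⊤)
  B1:   IN=(all ⊤)   OUT={a:+, b:+, e:+; rest ⊤}
  B2:   IN={a:+, b:+, e:+; rest ⊤}   OUT={a:+, e:+; rest ⊤}
  B3:   IN={a:+, e:+; rest ⊤}   OUT={a:+, c:+, d:+, e:+; rest ⊤}
  B4:   IN={a:+, c:+, d:+, e:+; rest ⊤}   OUT={a:+, c:+, d:+, e:+; rest ⊤}
  B5:   IN={a:+, c:+, d:+, e:+; rest ⊤}   OUT={a:+, c:+, e:+; rest ⊤}

Merge at B5: IN[B5] = OUT[B3] ⊔ OUT[B4] = {a: +, b: ⊤, c: +, d: +, e: +, f: ⊤}
Applying B5's transfer function to that IN value gives OUT[B5] (row B5 above).

Answer: {a: +, b: ⊤, c: +, d: ⊤, e: +, f: ⊤}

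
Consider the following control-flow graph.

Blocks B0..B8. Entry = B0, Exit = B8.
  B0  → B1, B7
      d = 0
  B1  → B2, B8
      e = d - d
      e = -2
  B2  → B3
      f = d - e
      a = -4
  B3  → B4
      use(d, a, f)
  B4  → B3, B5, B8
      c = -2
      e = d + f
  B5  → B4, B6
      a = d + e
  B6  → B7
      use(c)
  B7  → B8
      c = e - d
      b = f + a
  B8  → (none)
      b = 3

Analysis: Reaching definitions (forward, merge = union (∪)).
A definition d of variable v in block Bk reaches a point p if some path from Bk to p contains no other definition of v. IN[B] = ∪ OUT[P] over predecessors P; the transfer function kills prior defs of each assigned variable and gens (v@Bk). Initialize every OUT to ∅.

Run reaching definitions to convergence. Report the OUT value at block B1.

Converged values:
  B0: | IN={} | OUT={d@B0}
  B1: | IN={d@B0} | OUT={d@B0, e@B1}
  B2: | IN={d@B0, e@B1} | OUT={a@B2, d@B0, e@B1, f@B2}
  B3: | IN={a@B2, a@B5, c@B4, d@B0, e@B1, e@B4, f@B2} | OUT={a@B2, a@B5, c@B4, d@B0, e@B1, e@B4, f@B2}
  B4: | IN={a@B2, a@B5, c@B4, d@B0, e@B1, e@B4, f@B2} | OUT={a@B2, a@B5, c@B4, d@B0, e@B4, f@B2}
  B5: | IN={a@B2, a@B5, c@B4, d@B0, e@B4, f@B2} | OUT={a@B5, c@B4, d@B0, e@B4, f@B2}
  B6: | IN={a@B5, c@B4, d@B0, e@B4, f@B2} | OUT={a@B5, c@B4, d@B0, e@B4, f@B2}
  B7: | IN={a@B5, c@B4, d@B0, e@B4, f@B2} | OUT={a@B5, b@B7, c@B7, d@B0, e@B4, f@B2}
  B8: | IN={a@B2, a@B5, b@B7, c@B4, c@B7, d@B0, e@B1, e@B4, f@B2} | OUT={a@B2, a@B5, b@B8, c@B4, c@B7, d@B0, e@B1, e@B4, f@B2}

Merge at B1: IN[B1] = OUT[B0] = {d@B0}
Applying B1's transfer function to that IN value gives OUT[B1] (row B1 above).

Answer: {d@B0, e@B1}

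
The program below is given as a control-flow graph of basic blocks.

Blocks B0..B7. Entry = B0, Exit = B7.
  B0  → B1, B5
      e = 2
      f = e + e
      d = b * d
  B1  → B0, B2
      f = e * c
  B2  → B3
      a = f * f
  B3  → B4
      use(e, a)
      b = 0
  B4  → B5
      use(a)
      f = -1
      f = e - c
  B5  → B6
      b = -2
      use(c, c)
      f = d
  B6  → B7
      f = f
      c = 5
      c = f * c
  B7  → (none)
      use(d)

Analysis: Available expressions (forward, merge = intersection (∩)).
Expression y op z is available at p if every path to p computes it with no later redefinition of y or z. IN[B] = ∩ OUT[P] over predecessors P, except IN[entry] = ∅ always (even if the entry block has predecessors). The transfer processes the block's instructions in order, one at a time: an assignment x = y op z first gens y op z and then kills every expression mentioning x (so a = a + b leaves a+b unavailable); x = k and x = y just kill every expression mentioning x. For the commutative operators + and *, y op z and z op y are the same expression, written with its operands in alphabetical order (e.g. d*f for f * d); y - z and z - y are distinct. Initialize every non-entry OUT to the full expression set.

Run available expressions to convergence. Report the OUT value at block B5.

Per-block solution:
  B0:   IN={}   OUT={e+e}
  B1:   IN={e+e}   OUT={c*e, e+e}
  B2:   IN={c*e, e+e}   OUT={c*e, e+e, f*f}
  B3:   IN={c*e, e+e, f*f}   OUT={c*e, e+e, f*f}
  B4:   IN={c*e, e+e, f*f}   OUT={c*e, e+e, e-c}
  B5:   IN={e+e}   OUT={e+e}
  B6:   IN={e+e}   OUT={e+e}
  B7:   IN={e+e}   OUT={e+e}

Merge at B5: IN[B5] = OUT[B0] ∩ OUT[B4] = {e+e}
Applying B5's transfer function to that IN value gives OUT[B5] (row B5 above).

Answer: {e+e}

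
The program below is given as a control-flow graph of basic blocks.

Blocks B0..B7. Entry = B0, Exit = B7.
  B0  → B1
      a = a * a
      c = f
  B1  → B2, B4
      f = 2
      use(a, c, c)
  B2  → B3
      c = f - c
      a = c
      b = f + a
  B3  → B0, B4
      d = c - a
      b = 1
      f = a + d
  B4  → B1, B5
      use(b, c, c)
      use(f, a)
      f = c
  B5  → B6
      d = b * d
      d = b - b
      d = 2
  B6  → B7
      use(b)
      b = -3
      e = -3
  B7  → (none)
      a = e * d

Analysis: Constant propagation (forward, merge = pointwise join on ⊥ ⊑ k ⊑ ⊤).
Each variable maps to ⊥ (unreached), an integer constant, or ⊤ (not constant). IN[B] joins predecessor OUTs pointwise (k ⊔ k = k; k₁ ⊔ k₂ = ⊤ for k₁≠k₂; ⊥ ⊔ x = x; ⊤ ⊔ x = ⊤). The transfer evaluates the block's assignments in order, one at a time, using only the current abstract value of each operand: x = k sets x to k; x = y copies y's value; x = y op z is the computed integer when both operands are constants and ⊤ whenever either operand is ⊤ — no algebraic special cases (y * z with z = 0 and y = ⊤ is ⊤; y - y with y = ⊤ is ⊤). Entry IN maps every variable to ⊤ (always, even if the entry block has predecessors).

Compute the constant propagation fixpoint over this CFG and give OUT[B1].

Per-block solution:
  B0: | IN=(all ⊤) | OUT=(all ⊤)
  B1: | IN=(all ⊤) | OUT={f:2; rest ⊤}
  B2: | IN={f:2; rest ⊤} | OUT={f:2; rest ⊤}
  B3: | IN={f:2; rest ⊤} | OUT={b:1; rest ⊤}
  B4: | IN=(all ⊤) | OUT=(all ⊤)
  B5: | IN=(all ⊤) | OUT={d:2; rest ⊤}
  B6: | IN={d:2; rest ⊤} | OUT={b:-3, d:2, e:-3; rest ⊤}
  B7: | IN={b:-3, d:2, e:-3; rest ⊤} | OUT={a:-6, b:-3, d:2, e:-3; rest ⊤}

Merge at B1: IN[B1] = OUT[B0] ⊔ OUT[B4] = {a: ⊤, b: ⊤, c: ⊤, d: ⊤, e: ⊤, f: ⊤}
Applying B1's transfer function to that IN value gives OUT[B1] (row B1 above).

Answer: {a: ⊤, b: ⊤, c: ⊤, d: ⊤, e: ⊤, f: 2}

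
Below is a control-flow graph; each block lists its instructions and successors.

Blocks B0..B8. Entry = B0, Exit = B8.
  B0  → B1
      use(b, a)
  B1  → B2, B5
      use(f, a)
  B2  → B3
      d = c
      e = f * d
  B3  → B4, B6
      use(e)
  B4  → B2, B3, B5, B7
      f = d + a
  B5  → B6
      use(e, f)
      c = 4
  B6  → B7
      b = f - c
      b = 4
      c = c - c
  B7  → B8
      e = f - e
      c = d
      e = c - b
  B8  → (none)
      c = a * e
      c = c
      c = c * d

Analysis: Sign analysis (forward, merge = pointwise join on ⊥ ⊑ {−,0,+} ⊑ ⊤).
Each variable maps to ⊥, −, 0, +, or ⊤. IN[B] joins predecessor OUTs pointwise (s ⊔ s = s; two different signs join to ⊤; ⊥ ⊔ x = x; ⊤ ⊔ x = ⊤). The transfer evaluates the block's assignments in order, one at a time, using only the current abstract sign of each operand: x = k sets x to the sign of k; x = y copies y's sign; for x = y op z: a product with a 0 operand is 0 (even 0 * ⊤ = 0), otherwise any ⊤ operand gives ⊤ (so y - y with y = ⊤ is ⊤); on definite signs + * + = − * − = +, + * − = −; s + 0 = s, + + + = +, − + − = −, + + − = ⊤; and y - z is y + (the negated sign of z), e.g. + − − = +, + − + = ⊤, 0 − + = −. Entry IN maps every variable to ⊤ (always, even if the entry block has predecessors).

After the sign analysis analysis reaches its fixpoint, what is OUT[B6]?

Answer: {a: ⊤, b: +, c: ⊤, d: ⊤, e: ⊤, f: ⊤}

Working:
Fixpoint table:
  B0:   IN=(all ⊤)   OUT=(all ⊤)
  B1:   IN=(all ⊤)   OUT=(all ⊤)
  B2:   IN=(all ⊤)   OUT=(all ⊤)
  B3:   IN=(all ⊤)   OUT=(all ⊤)
  B4:   IN=(all ⊤)   OUT=(all ⊤)
  B5:   IN=(all ⊤)   OUT={c:+; rest ⊤}
  B6:   IN=(all ⊤)   OUT={b:+; rest ⊤}
  B7:   IN=(all ⊤)   OUT=(all ⊤)
  B8:   IN=(all ⊤)   OUT=(all ⊤)

Merge at B6: IN[B6] = OUT[B3] ⊔ OUT[B5] = {a: ⊤, b: ⊤, c: ⊤, d: ⊤, e: ⊤, f: ⊤}
Applying B6's transfer function to that IN value gives OUT[B6] (row B6 above).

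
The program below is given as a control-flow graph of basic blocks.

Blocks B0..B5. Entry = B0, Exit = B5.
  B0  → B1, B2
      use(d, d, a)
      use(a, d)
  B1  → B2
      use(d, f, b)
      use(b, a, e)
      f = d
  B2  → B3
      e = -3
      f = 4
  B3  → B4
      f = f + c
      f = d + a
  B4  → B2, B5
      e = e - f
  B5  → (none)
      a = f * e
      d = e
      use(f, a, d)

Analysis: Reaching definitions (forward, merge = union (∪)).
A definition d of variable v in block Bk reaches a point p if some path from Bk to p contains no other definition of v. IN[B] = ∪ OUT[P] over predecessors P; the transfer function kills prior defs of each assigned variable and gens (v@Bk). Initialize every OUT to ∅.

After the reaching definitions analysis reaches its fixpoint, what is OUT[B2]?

Fixpoint table:
  B0:  IN={}  OUT={}
  B1:  IN={}  OUT={f@B1}
  B2:  IN={e@B4, f@B1, f@B3}  OUT={e@B2, f@B2}
  B3:  IN={e@B2, f@B2}  OUT={e@B2, f@B3}
  B4:  IN={e@B2, f@B3}  OUT={e@B4, f@B3}
  B5:  IN={e@B4, f@B3}  OUT={a@B5, d@B5, e@B4, f@B3}

Merge at B2: IN[B2] = OUT[B0] ⊔ OUT[B1] ⊔ OUT[B4] = {e@B4, f@B1, f@B3}
Applying B2's transfer function to that IN value gives OUT[B2] (row B2 above).

Answer: {e@B2, f@B2}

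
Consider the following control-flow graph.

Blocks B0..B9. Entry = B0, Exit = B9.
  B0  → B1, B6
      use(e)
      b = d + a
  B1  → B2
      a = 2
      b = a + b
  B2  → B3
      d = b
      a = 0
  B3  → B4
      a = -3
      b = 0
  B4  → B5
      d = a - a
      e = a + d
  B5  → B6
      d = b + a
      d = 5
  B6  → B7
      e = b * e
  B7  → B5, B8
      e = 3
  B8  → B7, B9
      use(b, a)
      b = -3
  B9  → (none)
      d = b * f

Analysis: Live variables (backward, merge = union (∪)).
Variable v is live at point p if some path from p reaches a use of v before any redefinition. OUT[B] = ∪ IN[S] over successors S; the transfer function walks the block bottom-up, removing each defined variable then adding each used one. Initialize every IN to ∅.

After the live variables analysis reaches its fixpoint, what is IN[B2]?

Fixpoint table:
  B0:  IN={a, d, e, f}  OUT={a, b, e, f}
  B1:  IN={b, f}  OUT={b, f}
  B2:  IN={b, f}  OUT={f}
  B3:  IN={f}  OUT={a, b, f}
  B4:  IN={a, b, f}  OUT={a, b, e, f}
  B5:  IN={a, b, e, f}  OUT={a, b, e, f}
  B6:  IN={a, b, e, f}  OUT={a, b, f}
  B7:  IN={a, b, f}  OUT={a, b, e, f}
  B8:  IN={a, b, f}  OUT={a, b, f}
  B9:  IN={b, f}  OUT={}

Merge at B2: OUT[B2] = IN[B3] = {f}
Applying B2's transfer function to that OUT value gives IN[B2] (row B2 above).

Answer: {b, f}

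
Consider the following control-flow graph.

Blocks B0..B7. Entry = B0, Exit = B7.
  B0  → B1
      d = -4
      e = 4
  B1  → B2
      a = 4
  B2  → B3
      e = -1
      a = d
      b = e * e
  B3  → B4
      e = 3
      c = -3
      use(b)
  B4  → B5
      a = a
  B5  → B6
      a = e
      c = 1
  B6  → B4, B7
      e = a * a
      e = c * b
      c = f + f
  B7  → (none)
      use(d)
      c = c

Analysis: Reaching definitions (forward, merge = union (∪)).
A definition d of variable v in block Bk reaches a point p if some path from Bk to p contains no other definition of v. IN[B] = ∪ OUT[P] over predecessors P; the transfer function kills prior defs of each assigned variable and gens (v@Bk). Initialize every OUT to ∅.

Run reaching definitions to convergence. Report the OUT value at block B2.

Answer: {a@B2, b@B2, d@B0, e@B2}

Working:
Per-block solution:
  B0:   IN={}   OUT={d@B0, e@B0}
  B1:   IN={d@B0, e@B0}   OUT={a@B1, d@B0, e@B0}
  B2:   IN={a@B1, d@B0, e@B0}   OUT={a@B2, b@B2, d@B0, e@B2}
  B3:   IN={a@B2, b@B2, d@B0, e@B2}   OUT={a@B2, b@B2, c@B3, d@B0, e@B3}
  B4:   IN={a@B2, a@B5, b@B2, c@B3, c@B6, d@B0, e@B3, e@B6}   OUT={a@B4, b@B2, c@B3, c@B6, d@B0, e@B3, e@B6}
  B5:   IN={a@B4, b@B2, c@B3, c@B6, d@B0, e@B3, e@B6}   OUT={a@B5, b@B2, c@B5, d@B0, e@B3, e@B6}
  B6:   IN={a@B5, b@B2, c@B5, d@B0, e@B3, e@B6}   OUT={a@B5, b@B2, c@B6, d@B0, e@B6}
  B7:   IN={a@B5, b@B2, c@B6, d@B0, e@B6}   OUT={a@B5, b@B2, c@B7, d@B0, e@B6}

Merge at B2: IN[B2] = OUT[B1] = {a@B1, d@B0, e@B0}
Applying B2's transfer function to that IN value gives OUT[B2] (row B2 above).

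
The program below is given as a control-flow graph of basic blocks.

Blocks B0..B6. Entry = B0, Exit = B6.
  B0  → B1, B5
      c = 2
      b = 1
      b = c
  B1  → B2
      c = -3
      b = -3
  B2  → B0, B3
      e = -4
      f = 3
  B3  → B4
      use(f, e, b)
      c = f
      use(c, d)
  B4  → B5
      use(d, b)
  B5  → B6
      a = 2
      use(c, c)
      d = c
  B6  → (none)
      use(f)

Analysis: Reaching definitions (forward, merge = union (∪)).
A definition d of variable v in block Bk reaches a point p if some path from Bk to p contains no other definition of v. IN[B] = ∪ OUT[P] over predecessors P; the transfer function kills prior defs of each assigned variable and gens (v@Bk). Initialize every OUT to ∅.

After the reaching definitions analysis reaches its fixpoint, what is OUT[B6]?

Converged values:
  B0:   IN={b@B1, c@B1, e@B2, f@B2}   OUT={b@B0, c@B0, e@B2, f@B2}
  B1:   IN={b@B0, c@B0, e@B2, f@B2}   OUT={b@B1, c@B1, e@B2, f@B2}
  B2:   IN={b@B1, c@B1, e@B2, f@B2}   OUT={b@B1, c@B1, e@B2, f@B2}
  B3:   IN={b@B1, c@B1, e@B2, f@B2}   OUT={b@B1, c@B3, e@B2, f@B2}
  B4:   IN={b@B1, c@B3, e@B2, f@B2}   OUT={b@B1, c@B3, e@B2, f@B2}
  B5:   IN={b@B0, b@B1, c@B0, c@B3, e@B2, f@B2}   OUT={a@B5, b@B0, b@B1, c@B0, c@B3, d@B5, e@B2, f@B2}
  B6:   IN={a@B5, b@B0, b@B1, c@B0, c@B3, d@B5, e@B2, f@B2}   OUT={a@B5, b@B0, b@B1, c@B0, c@B3, d@B5, e@B2, f@B2}

Merge at B6: IN[B6] = OUT[B5] = {a@B5, b@B0, b@B1, c@B0, c@B3, d@B5, e@B2, f@B2}
Applying B6's transfer function to that IN value gives OUT[B6] (row B6 above).

Answer: {a@B5, b@B0, b@B1, c@B0, c@B3, d@B5, e@B2, f@B2}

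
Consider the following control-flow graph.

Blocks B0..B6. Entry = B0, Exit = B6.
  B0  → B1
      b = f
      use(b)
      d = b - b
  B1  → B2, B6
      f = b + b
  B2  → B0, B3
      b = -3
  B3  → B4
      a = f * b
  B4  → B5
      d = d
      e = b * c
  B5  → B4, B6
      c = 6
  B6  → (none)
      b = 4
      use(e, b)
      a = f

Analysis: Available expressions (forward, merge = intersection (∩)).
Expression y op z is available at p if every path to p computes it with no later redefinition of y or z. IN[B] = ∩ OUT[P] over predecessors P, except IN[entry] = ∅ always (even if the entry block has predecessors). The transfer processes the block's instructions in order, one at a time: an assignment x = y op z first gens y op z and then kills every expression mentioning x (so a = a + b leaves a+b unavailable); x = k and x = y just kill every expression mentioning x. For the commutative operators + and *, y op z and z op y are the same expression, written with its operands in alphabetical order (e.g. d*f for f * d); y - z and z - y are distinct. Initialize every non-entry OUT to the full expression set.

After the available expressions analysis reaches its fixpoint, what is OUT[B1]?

Converged values:
  B0:   IN={}   OUT={b-b}
  B1:   IN={b-b}   OUT={b+b, b-b}
  B2:   IN={b+b, b-b}   OUT={}
  B3:   IN={}   OUT={b*f}
  B4:   IN={b*f}   OUT={b*c, b*f}
  B5:   IN={b*c, b*f}   OUT={b*f}
  B6:   IN={}   OUT={}

Merge at B1: IN[B1] = OUT[B0] = {b-b}
Applying B1's transfer function to that IN value gives OUT[B1] (row B1 above).

Answer: {b+b, b-b}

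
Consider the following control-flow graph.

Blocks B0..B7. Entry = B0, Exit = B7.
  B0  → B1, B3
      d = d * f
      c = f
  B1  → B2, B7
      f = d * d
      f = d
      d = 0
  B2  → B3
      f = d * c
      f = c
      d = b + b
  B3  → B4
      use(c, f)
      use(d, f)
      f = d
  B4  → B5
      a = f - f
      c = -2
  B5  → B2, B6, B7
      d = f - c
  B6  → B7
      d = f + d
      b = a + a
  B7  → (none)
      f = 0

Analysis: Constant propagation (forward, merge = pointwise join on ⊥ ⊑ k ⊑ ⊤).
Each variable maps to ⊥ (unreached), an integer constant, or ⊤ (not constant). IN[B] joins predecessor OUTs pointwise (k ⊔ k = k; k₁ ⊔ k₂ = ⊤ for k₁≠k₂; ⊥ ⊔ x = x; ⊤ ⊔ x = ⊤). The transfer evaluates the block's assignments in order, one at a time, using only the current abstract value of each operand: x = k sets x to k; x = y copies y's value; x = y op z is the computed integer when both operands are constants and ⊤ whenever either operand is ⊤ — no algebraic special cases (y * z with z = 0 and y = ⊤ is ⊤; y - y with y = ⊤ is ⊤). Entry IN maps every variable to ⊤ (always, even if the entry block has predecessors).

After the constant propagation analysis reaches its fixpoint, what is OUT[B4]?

Answer: {a: ⊤, b: ⊤, c: -2, d: ⊤, e: ⊤, f: ⊤}

Trace:
Fixpoint table:
  B0: | IN=(all ⊤) | OUT=(all ⊤)
  B1: | IN=(all ⊤) | OUT={d:0; rest ⊤}
  B2: | IN=(all ⊤) | OUT=(all ⊤)
  B3: | IN=(all ⊤) | OUT=(all ⊤)
  B4: | IN=(all ⊤) | OUT={c:-2; rest ⊤}
  B5: | IN={c:-2; rest ⊤} | OUT={c:-2; rest ⊤}
  B6: | IN={c:-2; rest ⊤} | OUT={c:-2; rest ⊤}
  B7: | IN=(all ⊤) | OUT={f:0; rest ⊤}

Merge at B4: IN[B4] = OUT[B3] = {a: ⊤, b: ⊤, c: ⊤, d: ⊤, e: ⊤, f: ⊤}
Applying B4's transfer function to that IN value gives OUT[B4] (row B4 above).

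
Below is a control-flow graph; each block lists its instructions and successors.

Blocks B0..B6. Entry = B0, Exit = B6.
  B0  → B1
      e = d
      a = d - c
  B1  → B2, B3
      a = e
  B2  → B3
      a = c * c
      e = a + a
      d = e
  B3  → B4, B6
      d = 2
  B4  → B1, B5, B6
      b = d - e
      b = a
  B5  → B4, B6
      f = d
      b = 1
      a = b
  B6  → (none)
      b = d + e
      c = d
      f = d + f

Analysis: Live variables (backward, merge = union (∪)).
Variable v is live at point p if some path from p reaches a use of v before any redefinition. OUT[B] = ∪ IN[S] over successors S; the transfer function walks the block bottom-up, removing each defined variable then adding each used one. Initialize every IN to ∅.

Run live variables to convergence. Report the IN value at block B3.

Converged values:
  B0:   IN={c, d, f}   OUT={c, e, f}
  B1:   IN={c, e, f}   OUT={a, c, e, f}
  B2:   IN={c, f}   OUT={a, c, e, f}
  B3:   IN={a, c, e, f}   OUT={a, c, d, e, f}
  B4:   IN={a, c, d, e, f}   OUT={c, d, e, f}
  B5:   IN={c, d, e}   OUT={a, c, d, e, f}
  B6:   IN={d, e, f}   OUT={}

Merge at B3: OUT[B3] = IN[B4] ⊔ IN[B6] = {a, c, d, e, f}
Applying B3's transfer function to that OUT value gives IN[B3] (row B3 above).

Answer: {a, c, e, f}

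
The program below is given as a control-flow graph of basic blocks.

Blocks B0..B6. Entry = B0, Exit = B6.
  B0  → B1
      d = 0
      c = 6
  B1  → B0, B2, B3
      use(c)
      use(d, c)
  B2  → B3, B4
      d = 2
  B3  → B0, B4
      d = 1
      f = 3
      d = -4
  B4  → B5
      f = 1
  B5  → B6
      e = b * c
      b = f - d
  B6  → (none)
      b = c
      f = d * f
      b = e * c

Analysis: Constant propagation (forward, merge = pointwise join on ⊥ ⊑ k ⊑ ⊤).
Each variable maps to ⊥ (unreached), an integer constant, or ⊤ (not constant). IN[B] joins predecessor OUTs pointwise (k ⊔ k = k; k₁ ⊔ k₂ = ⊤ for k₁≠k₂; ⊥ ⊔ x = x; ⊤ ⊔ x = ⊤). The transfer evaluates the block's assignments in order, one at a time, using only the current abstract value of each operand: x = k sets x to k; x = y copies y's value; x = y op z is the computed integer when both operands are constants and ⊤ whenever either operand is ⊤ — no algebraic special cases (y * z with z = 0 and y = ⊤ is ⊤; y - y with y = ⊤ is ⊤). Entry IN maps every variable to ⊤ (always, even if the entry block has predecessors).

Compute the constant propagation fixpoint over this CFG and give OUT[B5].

Answer: {a: ⊤, b: ⊤, c: 6, d: ⊤, e: ⊤, f: 1}

Derivation:
Per-block solution:
  B0:   IN=(all ⊤)   OUT={c:6, d:0; rest ⊤}
  B1:   IN={c:6, d:0; rest ⊤}   OUT={c:6, d:0; rest ⊤}
  B2:   IN={c:6, d:0; rest ⊤}   OUT={c:6, d:2; rest ⊤}
  B3:   IN={c:6; rest ⊤}   OUT={c:6, d:-4, f:3; rest ⊤}
  B4:   IN={c:6; rest ⊤}   OUT={c:6, f:1; rest ⊤}
  B5:   IN={c:6, f:1; rest ⊤}   OUT={c:6, f:1; rest ⊤}
  B6:   IN={c:6, f:1; rest ⊤}   OUT={c:6; rest ⊤}

Merge at B5: IN[B5] = OUT[B4] = {a: ⊤, b: ⊤, c: 6, d: ⊤, e: ⊤, f: 1}
Applying B5's transfer function to that IN value gives OUT[B5] (row B5 above).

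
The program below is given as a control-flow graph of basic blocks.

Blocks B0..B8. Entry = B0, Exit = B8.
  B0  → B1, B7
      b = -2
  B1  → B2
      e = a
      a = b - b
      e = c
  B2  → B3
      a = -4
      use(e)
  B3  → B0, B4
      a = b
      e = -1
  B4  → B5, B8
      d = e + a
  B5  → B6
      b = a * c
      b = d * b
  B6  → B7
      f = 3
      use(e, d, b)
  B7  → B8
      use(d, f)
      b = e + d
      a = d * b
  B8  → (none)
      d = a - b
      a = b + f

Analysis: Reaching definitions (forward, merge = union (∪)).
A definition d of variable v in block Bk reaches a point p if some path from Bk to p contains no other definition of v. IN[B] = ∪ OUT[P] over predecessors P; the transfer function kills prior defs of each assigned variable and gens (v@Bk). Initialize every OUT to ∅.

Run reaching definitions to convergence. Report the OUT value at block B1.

Answer: {a@B1, b@B0, e@B1}

Trace:
Per-block solution:
  B0: | IN={a@B3, b@B0, e@B3} | OUT={a@B3, b@B0, e@B3}
  B1: | IN={a@B3, b@B0, e@B3} | OUT={a@B1, b@B0, e@B1}
  B2: | IN={a@B1, b@B0, e@B1} | OUT={a@B2, b@B0, e@B1}
  B3: | IN={a@B2, b@B0, e@B1} | OUT={a@B3, b@B0, e@B3}
  B4: | IN={a@B3, b@B0, e@B3} | OUT={a@B3, b@B0, d@B4, e@B3}
  B5: | IN={a@B3, b@B0, d@B4, e@B3} | OUT={a@B3, b@B5, d@B4, e@B3}
  B6: | IN={a@B3, b@B5, d@B4, e@B3} | OUT={a@B3, b@B5, d@B4, e@B3, f@B6}
  B7: | IN={a@B3, b@B0, b@B5, d@B4, e@B3, f@B6} | OUT={a@B7, b@B7, d@B4, e@B3, f@B6}
  B8: | IN={a@B3, a@B7, b@B0, b@B7, d@B4, e@B3, f@B6} | OUT={a@B8, b@B0, b@B7, d@B8, e@B3, f@B6}

Merge at B1: IN[B1] = OUT[B0] = {a@B3, b@B0, e@B3}
Applying B1's transfer function to that IN value gives OUT[B1] (row B1 above).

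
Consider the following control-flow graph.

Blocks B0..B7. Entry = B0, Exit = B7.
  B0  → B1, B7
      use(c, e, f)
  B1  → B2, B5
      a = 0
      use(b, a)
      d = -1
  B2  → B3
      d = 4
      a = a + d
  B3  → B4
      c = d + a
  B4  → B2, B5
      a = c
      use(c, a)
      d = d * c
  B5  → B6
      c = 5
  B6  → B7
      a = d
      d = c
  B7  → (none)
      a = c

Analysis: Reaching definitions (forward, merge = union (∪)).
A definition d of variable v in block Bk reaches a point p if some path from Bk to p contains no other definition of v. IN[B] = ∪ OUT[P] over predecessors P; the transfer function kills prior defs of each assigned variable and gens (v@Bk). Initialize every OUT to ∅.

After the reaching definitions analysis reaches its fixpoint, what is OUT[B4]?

Answer: {a@B4, c@B3, d@B4}

Trace:
Converged values:
  B0: | IN={} | OUT={}
  B1: | IN={} | OUT={a@B1, d@B1}
  B2: | IN={a@B1, a@B4, c@B3, d@B1, d@B4} | OUT={a@B2, c@B3, d@B2}
  B3: | IN={a@B2, c@B3, d@B2} | OUT={a@B2, c@B3, d@B2}
  B4: | IN={a@B2, c@B3, d@B2} | OUT={a@B4, c@B3, d@B4}
  B5: | IN={a@B1, a@B4, c@B3, d@B1, d@B4} | OUT={a@B1, a@B4, c@B5, d@B1, d@B4}
  B6: | IN={a@B1, a@B4, c@B5, d@B1, d@B4} | OUT={a@B6, c@B5, d@B6}
  B7: | IN={a@B6, c@B5, d@B6} | OUT={a@B7, c@B5, d@B6}

Merge at B4: IN[B4] = OUT[B3] = {a@B2, c@B3, d@B2}
Applying B4's transfer function to that IN value gives OUT[B4] (row B4 above).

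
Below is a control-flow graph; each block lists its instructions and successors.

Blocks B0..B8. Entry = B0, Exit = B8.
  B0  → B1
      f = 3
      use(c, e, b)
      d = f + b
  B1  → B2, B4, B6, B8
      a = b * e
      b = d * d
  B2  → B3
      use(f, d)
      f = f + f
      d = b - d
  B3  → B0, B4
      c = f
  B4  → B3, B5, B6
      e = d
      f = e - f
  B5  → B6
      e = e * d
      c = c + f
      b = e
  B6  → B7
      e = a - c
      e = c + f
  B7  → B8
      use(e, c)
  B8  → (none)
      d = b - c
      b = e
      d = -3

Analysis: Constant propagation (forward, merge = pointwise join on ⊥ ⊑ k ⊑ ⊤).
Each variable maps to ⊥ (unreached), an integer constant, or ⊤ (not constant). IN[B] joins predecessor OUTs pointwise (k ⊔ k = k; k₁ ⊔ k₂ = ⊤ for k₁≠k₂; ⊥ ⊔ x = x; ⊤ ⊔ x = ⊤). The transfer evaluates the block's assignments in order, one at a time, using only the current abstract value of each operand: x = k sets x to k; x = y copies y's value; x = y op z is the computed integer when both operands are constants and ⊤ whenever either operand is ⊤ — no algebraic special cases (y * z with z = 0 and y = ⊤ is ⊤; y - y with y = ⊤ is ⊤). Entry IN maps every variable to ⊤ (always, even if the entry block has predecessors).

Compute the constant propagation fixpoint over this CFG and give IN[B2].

Answer: {a: ⊤, b: ⊤, c: ⊤, d: ⊤, e: ⊤, f: 3}

Trace:
Per-block solution:
  B0: | IN=(all ⊤) | OUT={f:3; rest ⊤}
  B1: | IN={f:3; rest ⊤} | OUT={f:3; rest ⊤}
  B2: | IN={f:3; rest ⊤} | OUT={f:6; rest ⊤}
  B3: | IN=(all ⊤) | OUT=(all ⊤)
  B4: | IN=(all ⊤) | OUT=(all ⊤)
  B5: | IN=(all ⊤) | OUT=(all ⊤)
  B6: | IN=(all ⊤) | OUT=(all ⊤)
  B7: | IN=(all ⊤) | OUT=(all ⊤)
  B8: | IN=(all ⊤) | OUT={d:-3; rest ⊤}

Merge at B2: IN[B2] = OUT[B1] = {a: ⊤, b: ⊤, c: ⊤, d: ⊤, e: ⊤, f: 3}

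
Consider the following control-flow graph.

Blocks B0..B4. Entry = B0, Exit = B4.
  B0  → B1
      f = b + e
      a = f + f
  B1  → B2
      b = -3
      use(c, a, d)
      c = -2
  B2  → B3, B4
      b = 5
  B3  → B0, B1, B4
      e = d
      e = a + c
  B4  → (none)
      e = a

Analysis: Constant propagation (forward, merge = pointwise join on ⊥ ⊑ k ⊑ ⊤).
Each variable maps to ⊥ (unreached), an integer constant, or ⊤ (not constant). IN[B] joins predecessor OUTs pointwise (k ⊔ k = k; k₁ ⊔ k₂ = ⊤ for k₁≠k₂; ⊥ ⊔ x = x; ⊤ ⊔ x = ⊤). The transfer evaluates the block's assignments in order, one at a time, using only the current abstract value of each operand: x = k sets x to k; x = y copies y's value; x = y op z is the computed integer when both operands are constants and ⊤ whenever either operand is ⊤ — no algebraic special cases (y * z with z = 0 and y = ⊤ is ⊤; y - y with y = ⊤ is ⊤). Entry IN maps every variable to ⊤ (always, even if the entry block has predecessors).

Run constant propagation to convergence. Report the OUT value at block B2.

Fixpoint table:
  B0:  IN=(all ⊤)  OUT=(all ⊤)
  B1:  IN=(all ⊤)  OUT={b:-3, c:-2; rest ⊤}
  B2:  IN={b:-3, c:-2; rest ⊤}  OUT={b:5, c:-2; rest ⊤}
  B3:  IN={b:5, c:-2; rest ⊤}  OUT={b:5, c:-2; rest ⊤}
  B4:  IN={b:5, c:-2; rest ⊤}  OUT={b:5, c:-2; rest ⊤}

Merge at B2: IN[B2] = OUT[B1] = {a: ⊤, b: -3, c: -2, d: ⊤, e: ⊤, f: ⊤}
Applying B2's transfer function to that IN value gives OUT[B2] (row B2 above).

Answer: {a: ⊤, b: 5, c: -2, d: ⊤, e: ⊤, f: ⊤}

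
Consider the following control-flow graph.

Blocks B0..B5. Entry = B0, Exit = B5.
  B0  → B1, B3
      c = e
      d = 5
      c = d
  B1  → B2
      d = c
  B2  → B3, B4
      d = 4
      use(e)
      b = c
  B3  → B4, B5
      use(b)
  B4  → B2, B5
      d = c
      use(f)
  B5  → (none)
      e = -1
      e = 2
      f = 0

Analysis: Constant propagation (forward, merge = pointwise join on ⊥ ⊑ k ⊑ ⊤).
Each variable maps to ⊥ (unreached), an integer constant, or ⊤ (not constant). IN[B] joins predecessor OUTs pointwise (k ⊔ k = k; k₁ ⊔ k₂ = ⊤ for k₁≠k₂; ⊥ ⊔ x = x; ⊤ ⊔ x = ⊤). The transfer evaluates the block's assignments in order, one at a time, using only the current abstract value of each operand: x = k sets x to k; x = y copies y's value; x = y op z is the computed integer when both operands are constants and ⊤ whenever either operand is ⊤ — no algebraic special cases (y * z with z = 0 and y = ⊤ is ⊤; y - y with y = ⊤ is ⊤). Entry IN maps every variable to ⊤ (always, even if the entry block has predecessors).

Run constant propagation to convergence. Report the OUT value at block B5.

Converged values:
  B0: | IN=(all ⊤) | OUT={c:5, d:5; rest ⊤}
  B1: | IN={c:5, d:5; rest ⊤} | OUT={c:5, d:5; rest ⊤}
  B2: | IN={c:5, d:5; rest ⊤} | OUT={b:5, c:5, d:4; rest ⊤}
  B3: | IN={c:5; rest ⊤} | OUT={c:5; rest ⊤}
  B4: | IN={c:5; rest ⊤} | OUT={c:5, d:5; rest ⊤}
  B5: | IN={c:5; rest ⊤} | OUT={c:5, e:2, f:0; rest ⊤}

Merge at B5: IN[B5] = OUT[B3] ⊔ OUT[B4] = {a: ⊤, b: ⊤, c: 5, d: ⊤, e: ⊤, f: ⊤}
Applying B5's transfer function to that IN value gives OUT[B5] (row B5 above).

Answer: {a: ⊤, b: ⊤, c: 5, d: ⊤, e: 2, f: 0}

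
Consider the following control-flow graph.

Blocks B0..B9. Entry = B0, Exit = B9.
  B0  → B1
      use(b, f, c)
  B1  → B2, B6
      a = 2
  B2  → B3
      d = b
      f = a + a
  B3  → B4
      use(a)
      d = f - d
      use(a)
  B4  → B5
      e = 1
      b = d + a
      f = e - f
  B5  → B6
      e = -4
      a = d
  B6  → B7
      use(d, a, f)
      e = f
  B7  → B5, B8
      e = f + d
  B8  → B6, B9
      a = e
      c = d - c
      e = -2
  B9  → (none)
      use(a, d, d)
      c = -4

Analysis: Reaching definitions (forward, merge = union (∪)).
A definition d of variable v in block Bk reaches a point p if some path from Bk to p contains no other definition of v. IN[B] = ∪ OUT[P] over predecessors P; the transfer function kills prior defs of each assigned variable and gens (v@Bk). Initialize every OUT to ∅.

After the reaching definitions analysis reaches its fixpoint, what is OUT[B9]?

Answer: {a@B8, b@B4, c@B9, d@B3, e@B8, f@B4}

Working:
Fixpoint table:
  B0:   IN={}   OUT={}
  B1:   IN={}   OUT={a@B1}
  B2:   IN={a@B1}   OUT={a@B1, d@B2, f@B2}
  B3:   IN={a@B1, d@B2, f@B2}   OUT={a@B1, d@B3, f@B2}
  B4:   IN={a@B1, d@B3, f@B2}   OUT={a@B1, b@B4, d@B3, e@B4, f@B4}
  B5:   IN={a@B1, a@B5, a@B8, b@B4, c@B8, d@B3, e@B4, e@B7, f@B4}   OUT={a@B5, b@B4, c@B8, d@B3, e@B5, f@B4}
  B6:   IN={a@B1, a@B5, a@B8, b@B4, c@B8, d@B3, e@B5, e@B8, f@B4}   OUT={a@B1, a@B5, a@B8, b@B4, c@B8, d@B3, e@B6, f@B4}
  B7:   IN={a@B1, a@B5, a@B8, b@B4, c@B8, d@B3, e@B6, f@B4}   OUT={a@B1, a@B5, a@B8, b@B4, c@B8, d@B3, e@B7, f@B4}
  B8:   IN={a@B1, a@B5, a@B8, b@B4, c@B8, d@B3, e@B7, f@B4}   OUT={a@B8, b@B4, c@B8, d@B3, e@B8, f@B4}
  B9:   IN={a@B8, b@B4, c@B8, d@B3, e@B8, f@B4}   OUT={a@B8, b@B4, c@B9, d@B3, e@B8, f@B4}

Merge at B9: IN[B9] = OUT[B8] = {a@B8, b@B4, c@B8, d@B3, e@B8, f@B4}
Applying B9's transfer function to that IN value gives OUT[B9] (row B9 above).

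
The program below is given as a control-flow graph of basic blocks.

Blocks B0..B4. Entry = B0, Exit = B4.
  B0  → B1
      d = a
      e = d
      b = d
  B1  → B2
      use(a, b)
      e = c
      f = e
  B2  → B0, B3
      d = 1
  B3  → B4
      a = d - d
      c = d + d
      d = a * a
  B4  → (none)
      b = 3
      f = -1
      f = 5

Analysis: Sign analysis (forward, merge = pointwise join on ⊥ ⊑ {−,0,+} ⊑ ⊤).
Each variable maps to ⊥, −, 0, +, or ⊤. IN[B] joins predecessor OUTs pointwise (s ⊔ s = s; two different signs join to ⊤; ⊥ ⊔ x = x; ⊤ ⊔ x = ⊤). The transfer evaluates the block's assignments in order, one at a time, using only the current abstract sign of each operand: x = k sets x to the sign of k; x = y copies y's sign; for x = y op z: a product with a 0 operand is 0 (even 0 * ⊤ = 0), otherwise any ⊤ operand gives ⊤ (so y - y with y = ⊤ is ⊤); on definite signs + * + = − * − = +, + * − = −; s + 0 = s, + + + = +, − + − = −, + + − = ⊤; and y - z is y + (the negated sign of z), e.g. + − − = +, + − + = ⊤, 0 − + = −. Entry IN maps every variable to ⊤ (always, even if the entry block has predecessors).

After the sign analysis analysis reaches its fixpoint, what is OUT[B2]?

Per-block solution:
  B0:  IN=(all ⊤)  OUT=(all ⊤)
  B1:  IN=(all ⊤)  OUT=(all ⊤)
  B2:  IN=(all ⊤)  OUT={d:+; rest ⊤}
  B3:  IN={d:+; rest ⊤}  OUT={c:+; rest ⊤}
  B4:  IN={c:+; rest ⊤}  OUT={b:+, c:+, f:+; rest ⊤}

Merge at B2: IN[B2] = OUT[B1] = {a: ⊤, b: ⊤, c: ⊤, d: ⊤, e: ⊤, f: ⊤}
Applying B2's transfer function to that IN value gives OUT[B2] (row B2 above).

Answer: {a: ⊤, b: ⊤, c: ⊤, d: +, e: ⊤, f: ⊤}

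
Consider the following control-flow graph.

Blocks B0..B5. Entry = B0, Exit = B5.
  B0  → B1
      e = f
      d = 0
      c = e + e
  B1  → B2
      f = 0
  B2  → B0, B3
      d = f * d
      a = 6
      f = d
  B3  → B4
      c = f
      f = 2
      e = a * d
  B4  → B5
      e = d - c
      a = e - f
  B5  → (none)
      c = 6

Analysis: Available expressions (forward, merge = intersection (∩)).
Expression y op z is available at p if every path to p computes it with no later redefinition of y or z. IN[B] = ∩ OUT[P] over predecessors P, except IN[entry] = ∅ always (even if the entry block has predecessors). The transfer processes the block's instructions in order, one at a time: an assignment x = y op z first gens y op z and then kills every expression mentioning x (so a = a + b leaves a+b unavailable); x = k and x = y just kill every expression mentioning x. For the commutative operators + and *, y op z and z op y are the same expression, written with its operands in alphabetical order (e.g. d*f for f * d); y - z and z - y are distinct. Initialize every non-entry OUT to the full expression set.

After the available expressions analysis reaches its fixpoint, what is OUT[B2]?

Converged values:
  B0: | IN={} | OUT={e+e}
  B1: | IN={e+e} | OUT={e+e}
  B2: | IN={e+e} | OUT={e+e}
  B3: | IN={e+e} | OUT={a*d}
  B4: | IN={a*d} | OUT={d-c, e-f}
  B5: | IN={d-c, e-f} | OUT={e-f}

Merge at B2: IN[B2] = OUT[B1] = {e+e}
Applying B2's transfer function to that IN value gives OUT[B2] (row B2 above).

Answer: {e+e}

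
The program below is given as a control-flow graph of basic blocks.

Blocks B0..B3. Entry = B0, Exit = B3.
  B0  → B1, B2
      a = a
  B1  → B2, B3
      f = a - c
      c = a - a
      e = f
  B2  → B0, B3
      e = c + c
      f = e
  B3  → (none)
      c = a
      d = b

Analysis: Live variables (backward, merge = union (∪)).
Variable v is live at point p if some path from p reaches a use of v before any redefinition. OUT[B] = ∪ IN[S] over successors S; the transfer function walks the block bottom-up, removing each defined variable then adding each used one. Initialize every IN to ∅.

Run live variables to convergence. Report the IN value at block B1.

Fixpoint table:
  B0:   IN={a, b, c}   OUT={a, b, c}
  B1:   IN={a, b, c}   OUT={a, b, c}
  B2:   IN={a, b, c}   OUT={a, b, c}
  B3:   IN={a, b}   OUT={}

Merge at B1: OUT[B1] = IN[B2] ⊔ IN[B3] = {a, b, c}
Applying B1's transfer function to that OUT value gives IN[B1] (row B1 above).

Answer: {a, b, c}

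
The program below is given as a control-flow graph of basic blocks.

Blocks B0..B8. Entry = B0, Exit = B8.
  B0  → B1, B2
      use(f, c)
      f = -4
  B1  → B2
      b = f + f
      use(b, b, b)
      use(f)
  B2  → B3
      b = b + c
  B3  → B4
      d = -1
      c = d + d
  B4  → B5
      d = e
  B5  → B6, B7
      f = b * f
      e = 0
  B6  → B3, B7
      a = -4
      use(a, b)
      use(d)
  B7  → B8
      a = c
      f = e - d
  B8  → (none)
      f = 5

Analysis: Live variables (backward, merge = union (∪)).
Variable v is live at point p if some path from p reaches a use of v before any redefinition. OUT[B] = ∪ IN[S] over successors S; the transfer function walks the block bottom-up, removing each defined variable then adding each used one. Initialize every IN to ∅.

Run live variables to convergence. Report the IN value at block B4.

Converged values:
  B0:  IN={b, c, e, f}  OUT={b, c, e, f}
  B1:  IN={c, e, f}  OUT={b, c, e, f}
  B2:  IN={b, c, e, f}  OUT={b, e, f}
  B3:  IN={b, e, f}  OUT={b, c, e, f}
  B4:  IN={b, c, e, f}  OUT={b, c, d, f}
  B5:  IN={b, c, d, f}  OUT={b, c, d, e, f}
  B6:  IN={b, c, d, e, f}  OUT={b, c, d, e, f}
  B7:  IN={c, d, e}  OUT={}
  B8:  IN={}  OUT={}

Merge at B4: OUT[B4] = IN[B5] = {b, c, d, f}
Applying B4's transfer function to that OUT value gives IN[B4] (row B4 above).

Answer: {b, c, e, f}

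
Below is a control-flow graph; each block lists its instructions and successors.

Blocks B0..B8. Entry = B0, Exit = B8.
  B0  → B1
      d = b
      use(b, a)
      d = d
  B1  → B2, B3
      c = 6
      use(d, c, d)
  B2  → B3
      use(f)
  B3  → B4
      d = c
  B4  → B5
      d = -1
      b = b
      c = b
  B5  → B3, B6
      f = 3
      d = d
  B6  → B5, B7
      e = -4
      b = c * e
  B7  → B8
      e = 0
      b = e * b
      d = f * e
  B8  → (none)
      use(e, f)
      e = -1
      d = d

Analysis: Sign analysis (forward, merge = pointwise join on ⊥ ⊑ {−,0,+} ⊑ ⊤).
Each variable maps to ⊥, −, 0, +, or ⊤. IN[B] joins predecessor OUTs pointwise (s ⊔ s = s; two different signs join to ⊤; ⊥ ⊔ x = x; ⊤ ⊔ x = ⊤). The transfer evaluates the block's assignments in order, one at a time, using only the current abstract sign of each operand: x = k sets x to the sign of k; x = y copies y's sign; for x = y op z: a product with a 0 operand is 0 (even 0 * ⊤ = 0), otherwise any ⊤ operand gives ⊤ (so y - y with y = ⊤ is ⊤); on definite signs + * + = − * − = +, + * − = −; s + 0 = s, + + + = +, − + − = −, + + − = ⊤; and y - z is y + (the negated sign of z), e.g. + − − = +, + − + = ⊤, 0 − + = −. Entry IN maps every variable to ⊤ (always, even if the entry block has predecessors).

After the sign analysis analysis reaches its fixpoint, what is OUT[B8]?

Per-block solution:
  B0: | IN=(all ⊤) | OUT=(all ⊤)
  B1: | IN=(all ⊤) | OUT={c:+; rest ⊤}
  B2: | IN={c:+; rest ⊤} | OUT={c:+; rest ⊤}
  B3: | IN=(all ⊤) | OUT=(all ⊤)
  B4: | IN=(all ⊤) | OUT={d:-; rest ⊤}
  B5: | IN={d:-; rest ⊤} | OUT={d:-, f:+; rest ⊤}
  B6: | IN={d:-, f:+; rest ⊤} | OUT={d:-, e:-, f:+; rest ⊤}
  B7: | IN={d:-, e:-, f:+; rest ⊤} | OUT={b:0, d:0, e:0, f:+; rest ⊤}
  B8: | IN={b:0, d:0, e:0, f:+; rest ⊤} | OUT={b:0, d:0, e:-, f:+; rest ⊤}

Merge at B8: IN[B8] = OUT[B7] = {a: ⊤, b: 0, c: ⊤, d: 0, e: 0, f: +}
Applying B8's transfer function to that IN value gives OUT[B8] (row B8 above).

Answer: {a: ⊤, b: 0, c: ⊤, d: 0, e: -, f: +}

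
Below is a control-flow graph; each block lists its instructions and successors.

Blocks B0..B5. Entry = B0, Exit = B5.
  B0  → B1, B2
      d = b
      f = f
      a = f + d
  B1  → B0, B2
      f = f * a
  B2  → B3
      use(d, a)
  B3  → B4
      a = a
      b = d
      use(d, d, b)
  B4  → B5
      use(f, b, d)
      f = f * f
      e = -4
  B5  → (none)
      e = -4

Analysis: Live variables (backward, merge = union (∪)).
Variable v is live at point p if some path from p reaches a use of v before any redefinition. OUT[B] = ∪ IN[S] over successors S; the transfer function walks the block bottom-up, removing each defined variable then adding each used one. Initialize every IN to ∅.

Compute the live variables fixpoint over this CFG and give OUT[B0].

Converged values:
  B0:   IN={b, f}   OUT={a, b, d, f}
  B1:   IN={a, b, d, f}   OUT={a, b, d, f}
  B2:   IN={a, d, f}   OUT={a, d, f}
  B3:   IN={a, d, f}   OUT={b, d, f}
  B4:   IN={b, d, f}   OUT={}
  B5:   IN={}   OUT={}

Merge at B0: OUT[B0] = IN[B1] ⊔ IN[B2] = {a, b, d, f}

Answer: {a, b, d, f}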